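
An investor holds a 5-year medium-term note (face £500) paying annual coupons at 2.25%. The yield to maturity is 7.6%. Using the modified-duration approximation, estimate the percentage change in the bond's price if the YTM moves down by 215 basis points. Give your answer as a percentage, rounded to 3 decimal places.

+9.494%

Periodic yield y = 0.076. Modified duration first:
  t   CF        PV=CF/(1+0.076)^t    t·PV
  1        11.25        10.4554        10.4554
  2        11.25         9.7169        19.4338
  3        11.25         9.0306        27.0917
  4        11.25         8.3927        33.5709
  5       511.25       354.4639     1,772.3193
  Σ                    392.0595     1,862.8712
P = 392.0595; D_Mac = 4.75150 yrs; D_mod = 4.75150/(1+0.076) = 4.41589 yrs.
ΔP/P ≈ -D_mod · Δy = -4.41589 × (-0.0215) = +0.094942 = +9.4942%.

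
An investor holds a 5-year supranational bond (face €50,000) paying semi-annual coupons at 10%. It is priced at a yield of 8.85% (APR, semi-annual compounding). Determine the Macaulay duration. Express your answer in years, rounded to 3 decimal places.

4.078 years

Periodic yield y = 0.04425. Discount each cash flow and weight by its period:
  t   CF        PV=CF/(1+0.04425)^t    t·PV
  1     2,500.00     2,394.0627     2,394.0627
  2     2,500.00     2,292.6145     4,585.2291
  3     2,500.00     2,195.4652     6,586.3956
  4     2,500.00     2,102.4326     8,409.7302
  5     2,500.00     2,013.3422    10,066.7108
  6     2,500.00     1,928.0270    11,568.1618
  7     2,500.00     1,846.3270    12,924.2890
  8     2,500.00     1,768.0891    14,144.7125
  9     2,500.00     1,693.1664    15,238.4980
  10   52,500.00    34,049.7921   340,497.9206
  Σ                 52,283.3187   426,415.7104
Price P = Σ PV = 52,283.3187.
Macaulay duration = Σ(t·PV) / P = 426,415.7104 / 52,283.3187 = 8.15587 half-year periods.
In years: 8.15587 / 2 = 4.07793 years.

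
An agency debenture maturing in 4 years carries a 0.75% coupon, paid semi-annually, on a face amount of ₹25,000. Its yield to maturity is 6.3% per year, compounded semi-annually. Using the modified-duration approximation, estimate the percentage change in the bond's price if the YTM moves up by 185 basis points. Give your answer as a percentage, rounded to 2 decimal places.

-7.07%

Periodic yield y = 0.0315. Modified duration first:
  t   CF        PV=CF/(1+0.0315)^t    t·PV
  1        93.75        90.8871        90.8871
  2        93.75        88.1115       176.2231
  3        93.75        85.4208       256.2624
  4        93.75        82.8122       331.2488
  5        93.75        80.2833       401.4164
  6        93.75        77.8316       466.9895
  7        93.75        75.4548       528.1833
  8    25,093.75    19,579.9559   156,639.6469
  Σ                 20,160.7571   158,890.8575
P = 20,160.7571; D_Mac = 7.88119 half-year periods = 3.94060 yrs; D_mod = 3.94060/(1+0.0315) = 3.82026 yrs.
ΔP/P ≈ -D_mod · Δy = -3.82026 × (+0.0185) = -0.070675 = -7.0675%.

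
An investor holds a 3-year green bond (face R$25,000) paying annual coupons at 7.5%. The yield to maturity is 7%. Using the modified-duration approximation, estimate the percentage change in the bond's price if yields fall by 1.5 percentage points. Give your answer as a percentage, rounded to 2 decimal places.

+3.92%

Periodic yield y = 0.07. Modified duration first:
  t   CF        PV=CF/(1+0.07)^t    t·PV
  1     1,875.00     1,752.3364     1,752.3364
  2     1,875.00     1,637.6976     3,275.3952
  3    26,875.00    21,938.0054    65,814.0163
  Σ                 25,328.0395    70,841.7480
P = 25,328.0395; D_Mac = 2.79697 yrs; D_mod = 2.79697/(1+0.07) = 2.61399 yrs.
ΔP/P ≈ -D_mod · Δy = -2.61399 × (-0.015) = +0.039210 = +3.9210%.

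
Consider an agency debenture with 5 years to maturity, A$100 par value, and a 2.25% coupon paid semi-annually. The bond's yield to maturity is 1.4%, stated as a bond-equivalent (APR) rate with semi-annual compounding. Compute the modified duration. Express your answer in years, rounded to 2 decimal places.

4.73 years

Periodic yield y = 0.007. First find Macaulay duration:
  t   CF        PV=CF/(1+0.007)^t    t·PV
  1        1.125         1.1172         1.1172
  2        1.125         1.1094         2.2188
  3        1.125         1.1017         3.3051
  4        1.125         1.0940         4.3762
  5        1.125         1.0864         5.4322
  6        1.125         1.0789         6.4733
  7        1.125         1.0714         7.4997
  8        1.125         1.0639         8.5115
  9        1.125         1.0565         9.5089
  10     101.125        94.3113       943.1132
  Σ                    104.0909       991.5561
P = 104.0909; Macaulay duration = 991.5561 / 104.0909 = 9.52587 half-year periods = 4.76294 years.
Modified duration = D_Mac / (1 + y) = 4.76294 / 1.007 = 4.72983 years.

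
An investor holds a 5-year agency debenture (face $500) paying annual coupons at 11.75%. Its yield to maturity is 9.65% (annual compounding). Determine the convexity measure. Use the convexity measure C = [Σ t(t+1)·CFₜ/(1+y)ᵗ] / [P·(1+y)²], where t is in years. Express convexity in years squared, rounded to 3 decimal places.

18.975

With y = 0.0965:
  t   CF        PV=CF/(1+0.0965)^t    t·PV        t(t+1)·PV
  1        58.75        53.5796        53.5796         107.1591
  2        58.75        48.8642        97.7284         293.1851
  3        58.75        44.5638       133.6913         534.7653
  4        58.75        40.6418       162.5673         812.8367
  5       558.75       352.5124     1,762.5618      10,575.3710
  Σ                    540.1617     2,210.1284      12,323.3172
P = 540.1617.
Convexity = Σ t(t+1)·PV / [P·(1+y)²] = 12,323.3172 / (540.1617 × 1.202312) = 18.97521.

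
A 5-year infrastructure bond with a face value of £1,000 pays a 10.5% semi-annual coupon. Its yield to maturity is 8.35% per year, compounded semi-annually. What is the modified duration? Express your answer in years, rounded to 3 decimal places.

3.898 years

Periodic yield y = 0.04175. First find Macaulay duration:
  t   CF        PV=CF/(1+0.04175)^t    t·PV
  1        52.50        50.3960        50.3960
  2        52.50        48.3763        96.7525
  3        52.50        46.4375       139.3125
  4        52.50        44.5764       178.3057
  5        52.50        42.7899       213.9497
  6        52.50        41.0751       246.4504
  7        52.50        39.4289       276.0023
  8        52.50        37.8487       302.7898
  9        52.50        36.3319       326.9868
  10    1,052.50       699.1768     6,991.7681
  Σ                  1,086.4375     8,822.7138
P = 1,086.4375; Macaulay duration = 8,822.7138 / 1,086.4375 = 8.12077 half-year periods = 4.06039 years.
Modified duration = D_Mac / (1 + y) = 4.06039 / 1.04175 = 3.89766 years.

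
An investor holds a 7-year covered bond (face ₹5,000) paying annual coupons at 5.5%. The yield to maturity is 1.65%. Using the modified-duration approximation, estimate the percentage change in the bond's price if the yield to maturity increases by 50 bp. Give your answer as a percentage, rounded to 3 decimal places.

-3.009%

Periodic yield y = 0.0165. Modified duration first:
  t   CF        PV=CF/(1+0.0165)^t    t·PV
  1       275.00       270.5362       270.5362
  2       275.00       266.1448       532.2895
  3       275.00       261.8247       785.4740
  4       275.00       257.5747     1,030.2987
  5       275.00       253.3937     1,266.9684
  6       275.00       249.2806     1,495.6833
  7     5,275.00     4,704.0376    32,928.2631
  Σ                  6,262.7921    38,309.5132
P = 6,262.7921; D_Mac = 6.11700 yrs; D_mod = 6.11700/(1+0.0165) = 6.01771 yrs.
ΔP/P ≈ -D_mod · Δy = -6.01771 × (+0.005) = -0.030089 = -3.0089%.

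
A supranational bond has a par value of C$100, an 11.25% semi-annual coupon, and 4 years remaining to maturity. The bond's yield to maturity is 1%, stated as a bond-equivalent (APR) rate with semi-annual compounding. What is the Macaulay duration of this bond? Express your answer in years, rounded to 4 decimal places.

3.4462 years

Periodic yield y = 0.005. Discount each cash flow and weight by its period:
  t   CF        PV=CF/(1+0.005)^t    t·PV
  1        5.625         5.5970         5.5970
  2        5.625         5.5692        11.1383
  3        5.625         5.5415        16.6244
  4        5.625         5.5139        22.0556
  5        5.625         5.4865        27.4323
  6        5.625         5.4592        32.7550
  7        5.625         5.4320        38.0240
  8      105.625       101.4935       811.9480
  Σ                    140.0927       965.5746
Price P = Σ PV = 140.0927.
Macaulay duration = Σ(t·PV) / P = 965.5746 / 140.0927 = 6.89240 half-year periods.
In years: 6.89240 / 2 = 3.44620 years.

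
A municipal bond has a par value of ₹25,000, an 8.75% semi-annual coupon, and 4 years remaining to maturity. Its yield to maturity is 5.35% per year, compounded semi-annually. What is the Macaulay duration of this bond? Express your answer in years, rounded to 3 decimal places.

Periodic yield y = 0.02675. Discount each cash flow and weight by its period:
  t   CF        PV=CF/(1+0.02675)^t    t·PV
  1     1,093.75     1,065.2544     1,065.2544
  2     1,093.75     1,037.5013     2,075.0026
  3     1,093.75     1,010.4712     3,031.4135
  4     1,093.75       984.1453     3,936.5812
  5     1,093.75       958.5053     4,792.5264
  6     1,093.75       933.5333     5,601.1996
  7     1,093.75       909.2118     6,364.4829
  8    26,093.75    21,126.0744   169,008.5952
  Σ                 28,024.6970   195,875.0558
Price P = Σ PV = 28,024.6970.
Macaulay duration = Σ(t·PV) / P = 195,875.0558 / 28,024.6970 = 6.98937 half-year periods.
In years: 6.98937 / 2 = 3.49469 years.

3.495 years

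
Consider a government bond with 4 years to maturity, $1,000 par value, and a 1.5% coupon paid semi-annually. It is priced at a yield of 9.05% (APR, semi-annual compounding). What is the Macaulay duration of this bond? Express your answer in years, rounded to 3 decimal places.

3.877 years

Periodic yield y = 0.04525. Discount each cash flow and weight by its period:
  t   CF        PV=CF/(1+0.04525)^t    t·PV
  1         7.50         7.1753         7.1753
  2         7.50         6.8647        13.7294
  3         7.50         6.5675        19.7025
  4         7.50         6.2832        25.1328
  5         7.50         6.0112        30.0559
  6         7.50         5.7510        34.5057
  7         7.50         5.5020        38.5140
  8     1,007.50       707.1046     5,656.8366
  Σ                    751.2594     5,825.6522
Price P = Σ PV = 751.2594.
Macaulay duration = Σ(t·PV) / P = 5,825.6522 / 751.2594 = 7.75451 half-year periods.
In years: 7.75451 / 2 = 3.87726 years.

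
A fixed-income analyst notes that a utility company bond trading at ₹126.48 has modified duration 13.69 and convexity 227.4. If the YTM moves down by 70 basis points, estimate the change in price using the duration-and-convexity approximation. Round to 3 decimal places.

+₹12.825

Duration effect: -D_mod·Δy = -13.69 × (-0.007) = +0.095830
Convexity effect: ½·C·(Δy)² = 0.5 × 227.4 × (-0.007)² = +0.0055713
ΔP/P ≈ +0.095830 + 0.0055713 = +0.1014013
ΔP ≈ 126.48 × (+0.1014013) = +12.825236424.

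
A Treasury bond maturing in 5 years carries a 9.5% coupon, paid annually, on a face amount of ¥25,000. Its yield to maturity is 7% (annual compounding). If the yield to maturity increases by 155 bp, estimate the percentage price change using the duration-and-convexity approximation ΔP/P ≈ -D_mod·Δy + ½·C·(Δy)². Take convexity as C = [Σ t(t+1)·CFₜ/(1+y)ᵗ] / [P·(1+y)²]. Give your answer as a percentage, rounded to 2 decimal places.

-5.90%

With y = 0.07:
  t   CF        PV=CF/(1+0.07)^t    t·PV        t(t+1)·PV
  1     2,375.00     2,219.6262     2,219.6262       4,439.2523
  2     2,375.00     2,074.4170     4,148.8340      12,446.5019
  3     2,375.00     1,938.7075     5,816.1224      23,264.4895
  4     2,375.00     1,811.8761     7,247.5045      36,237.5226
  5    27,375.00    19,517.9967    97,589.9833     585,539.8999
  Σ                 27,562.6234   117,022.0703     661,927.6662
P = 27,562.6234; D_Mac = 4.24568 yrs; D_mod = 3.96792 yrs; C = 20.97599.
Duration effect: -3.96792 × (+0.0155) = -0.061503
Convexity effect: 0.5 × 20.97599 × (0.0155)² = +0.0025197
ΔP/P ≈ -0.061503 + 0.0025197 = -0.058983 = -5.8983%.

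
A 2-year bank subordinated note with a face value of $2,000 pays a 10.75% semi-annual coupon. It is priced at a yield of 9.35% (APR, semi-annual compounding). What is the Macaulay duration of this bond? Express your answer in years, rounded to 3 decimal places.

1.854 years

Periodic yield y = 0.04675. Discount each cash flow and weight by its period:
  t   CF        PV=CF/(1+0.04675)^t    t·PV
  1       107.50       102.6988       102.6988
  2       107.50        98.1121       196.2242
  3       107.50        93.7302       281.1906
  4     2,107.50     1,755.4793     7,021.9171
  Σ                  2,050.0204     7,602.0307
Price P = Σ PV = 2,050.0204.
Macaulay duration = Σ(t·PV) / P = 7,602.0307 / 2,050.0204 = 3.70827 half-year periods.
In years: 3.70827 / 2 = 1.85414 years.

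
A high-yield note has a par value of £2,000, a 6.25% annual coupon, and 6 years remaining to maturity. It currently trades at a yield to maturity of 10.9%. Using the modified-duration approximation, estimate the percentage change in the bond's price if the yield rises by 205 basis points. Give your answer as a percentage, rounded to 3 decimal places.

-9.381%

Periodic yield y = 0.109. Modified duration first:
  t   CF        PV=CF/(1+0.109)^t    t·PV
  1       125.00       112.7142       112.7142
  2       125.00       101.6358       203.2717
  3       125.00        91.6464       274.9392
  4       125.00        82.6388       330.5551
  5       125.00        74.5165       372.5824
  6     2,125.00     1,142.2723     6,853.6340
  Σ                  1,605.4240     8,147.6965
P = 1,605.4240; D_Mac = 5.07511 yrs; D_mod = 5.07511/(1+0.109) = 4.57629 yrs.
ΔP/P ≈ -D_mod · Δy = -4.57629 × (+0.0205) = -0.093814 = -9.3814%.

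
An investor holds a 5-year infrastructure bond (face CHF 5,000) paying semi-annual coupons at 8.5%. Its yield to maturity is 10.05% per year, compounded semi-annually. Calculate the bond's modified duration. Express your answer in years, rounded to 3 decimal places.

Periodic yield y = 0.05025. First find Macaulay duration:
  t   CF        PV=CF/(1+0.05025)^t    t·PV
  1       212.50       202.3328       202.3328
  2       212.50       192.6520       385.3040
  3       212.50       183.4344       550.3033
  4       212.50       174.6579       698.6315
  5       212.50       166.3012       831.5062
  6       212.50       158.3444       950.0666
  7       212.50       150.7683     1,055.3783
  8       212.50       143.5547     1,148.4376
  9       212.50       136.6862     1,230.1759
  10    5,212.50     3,192.4137    31,924.1370
  Σ                  4,701.1457    38,976.2732
P = 4,701.1457; Macaulay duration = 38,976.2732 / 4,701.1457 = 8.29080 half-year periods = 4.14540 years.
Modified duration = D_Mac / (1 + y) = 4.14540 / 1.05025 = 3.94706 years.

3.947 years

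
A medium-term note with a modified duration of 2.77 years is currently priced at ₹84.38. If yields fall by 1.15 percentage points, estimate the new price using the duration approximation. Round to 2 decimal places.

₹87.07

Duration approximation: ΔP/P ≈ -D_mod · Δy = -2.77 × (-0.0115) = +0.031855.
New price ≈ 84.38 × (1 + 0.031855) = 87.0679249.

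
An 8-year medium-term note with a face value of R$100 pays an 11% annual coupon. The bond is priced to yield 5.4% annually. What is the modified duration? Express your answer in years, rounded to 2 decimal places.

5.74 years

Periodic yield y = 0.054. First find Macaulay duration:
  t   CF        PV=CF/(1+0.054)^t    t·PV
  1        11.00        10.4364        10.4364
  2        11.00         9.9017        19.8035
  3        11.00         9.3944        28.1833
  4        11.00         8.9131        35.6525
  5        11.00         8.4565        42.2824
  6        11.00         8.0232        48.1394
  7        11.00         7.6122        53.2852
  8       111.00        72.8783       583.0262
  Σ                    135.6159       820.8089
P = 135.6159; Macaulay duration = 820.8089 / 135.6159 = 6.05245 years.
Modified duration = D_Mac / (1 + y) = 6.05245 / 1.054 = 5.74237 years.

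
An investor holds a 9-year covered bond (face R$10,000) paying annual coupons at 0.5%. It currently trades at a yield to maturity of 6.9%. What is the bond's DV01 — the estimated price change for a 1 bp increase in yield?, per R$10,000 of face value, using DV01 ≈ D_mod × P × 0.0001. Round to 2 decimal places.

R$4.76

Periodic yield y = 0.069.
  t   CF        PV=CF/(1+0.069)^t    t·PV
  1        50.00        46.7727        46.7727
  2        50.00        43.7537        87.5074
  3        50.00        40.9295       122.7886
  4        50.00        38.2877       153.1508
  5        50.00        35.8164       179.0818
  6        50.00        33.5045       201.0273
  7        50.00        31.3420       219.3937
  8        50.00        29.3189       234.5516
  9    10,050.00     5,512.7299    49,614.5691
  Σ                  5,812.4553    50,858.8429
P = 5,812.4553; D_Mac = 8.74998 yrs; D_mod = 8.18520 yrs.
DV01 ≈ 8.18520 × 5,812.4553 × 0.0001 = 4.757609.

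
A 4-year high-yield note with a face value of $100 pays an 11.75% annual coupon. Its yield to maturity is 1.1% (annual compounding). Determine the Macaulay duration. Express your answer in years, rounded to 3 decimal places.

Periodic yield y = 0.011. Discount each cash flow and weight by its year:
  t   CF        PV=CF/(1+0.011)^t    t·PV
  1        11.75        11.6222        11.6222
  2        11.75        11.4957        22.9914
  3        11.75        11.3706        34.1119
  4       111.75       106.9653       427.8612
  Σ                    141.4538       496.5866
Price P = Σ PV = 141.4538.
Macaulay duration = Σ(t·PV) / P = 496.5866 / 141.4538 = 3.51059 years.

3.511 years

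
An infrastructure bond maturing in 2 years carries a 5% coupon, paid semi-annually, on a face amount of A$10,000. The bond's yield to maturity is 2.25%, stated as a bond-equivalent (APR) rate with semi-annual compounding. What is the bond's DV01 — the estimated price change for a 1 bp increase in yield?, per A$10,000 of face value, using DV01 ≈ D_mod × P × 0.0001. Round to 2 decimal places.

Periodic yield y = 0.01125.
  t   CF        PV=CF/(1+0.01125)^t    t·PV
  1       250.00       247.2188       247.2188
  2       250.00       244.4685       488.9370
  3       250.00       241.7488       725.2465
  4    10,250.00     9,801.4364    39,205.7457
  Σ                 10,534.8726    40,667.1480
P = 10,534.8726; D_Mac = 3.86024 half-year periods = 1.93012 yrs; D_mod = 1.90865 yrs.
DV01 ≈ 1.90865 × 10,534.8726 × 0.0001 = 2.010737.

A$2.01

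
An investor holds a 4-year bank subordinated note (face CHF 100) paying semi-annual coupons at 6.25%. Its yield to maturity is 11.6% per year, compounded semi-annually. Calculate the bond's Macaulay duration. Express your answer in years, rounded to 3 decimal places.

3.554 years

Periodic yield y = 0.058. Discount each cash flow and weight by its period:
  t   CF        PV=CF/(1+0.058)^t    t·PV
  1        3.125         2.9537         2.9537
  2        3.125         2.7918         5.5835
  3        3.125         2.6387         7.9162
  4        3.125         2.4941         9.9763
  5        3.125         2.3573        11.7867
  6        3.125         2.2281        13.3686
  7        3.125         2.1060        14.7417
  8      103.125        65.6869       525.4950
  Σ                     83.2565       591.8217
Price P = Σ PV = 83.2565.
Macaulay duration = Σ(t·PV) / P = 591.8217 / 83.2565 = 7.10841 half-year periods.
In years: 7.10841 / 2 = 3.55421 years.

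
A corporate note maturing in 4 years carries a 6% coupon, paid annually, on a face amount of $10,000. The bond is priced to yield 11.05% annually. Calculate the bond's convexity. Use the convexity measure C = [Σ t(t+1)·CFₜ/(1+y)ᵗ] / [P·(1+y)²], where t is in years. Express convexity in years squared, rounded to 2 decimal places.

With y = 0.1105:
  t   CF        PV=CF/(1+0.1105)^t    t·PV        t(t+1)·PV
  1       600.00       540.2972       540.2972       1,080.5943
  2       600.00       486.5350       973.0701       2,919.2102
  3       600.00       438.1225     1,314.3675       5,257.4701
  4    10,600.00     6,969.9813    27,879.9253     139,399.6263
  Σ                  8,434.9360    30,707.6600     148,656.9009
P = 8,434.9360.
Convexity = Σ t(t+1)·PV / [P·(1+y)²] = 148,656.9009 / (8,434.9360 × 1.233210) = 14.29112.

14.29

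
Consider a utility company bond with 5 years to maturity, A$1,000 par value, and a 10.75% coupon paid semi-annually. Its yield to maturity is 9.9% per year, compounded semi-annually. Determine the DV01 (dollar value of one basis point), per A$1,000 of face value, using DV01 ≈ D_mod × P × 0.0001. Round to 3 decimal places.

Periodic yield y = 0.0495.
  t   CF        PV=CF/(1+0.0495)^t    t·PV
  1        53.75        51.2149        51.2149
  2        53.75        48.7993        97.5986
  3        53.75        46.4977       139.4930
  4        53.75        44.3046       177.2183
  5        53.75        42.2149       211.0747
  6        53.75        40.2239       241.3432
  7        53.75        38.3267       268.2869
  8        53.75        36.5190       292.1520
  9        53.75        34.7966       313.1692
  10    1,053.75       649.9997     6,499.9970
  Σ                  1,032.8972     8,291.5478
P = 1,032.8972; D_Mac = 8.02747 half-year periods = 4.01373 yrs; D_mod = 3.82442 yrs.
DV01 ≈ 3.82442 × 1,032.8972 × 0.0001 = 0.395024.

A$0.395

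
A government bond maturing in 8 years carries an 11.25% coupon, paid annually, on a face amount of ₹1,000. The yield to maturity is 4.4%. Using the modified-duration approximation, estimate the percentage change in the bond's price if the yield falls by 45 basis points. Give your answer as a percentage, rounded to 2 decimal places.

+2.63%

Periodic yield y = 0.044. Modified duration first:
  t   CF        PV=CF/(1+0.044)^t    t·PV
  1       112.50       107.7586       107.7586
  2       112.50       103.2171       206.4341
  3       112.50        98.8669       296.6008
  4       112.50        94.7001       378.8005
  5       112.50        90.7089       453.5446
  6       112.50        86.8859       521.3157
  7       112.50        83.2241       582.5686
  8     1,112.50       788.3082     6,306.4654
  Σ                  1,453.6699     8,853.4883
P = 1,453.6699; D_Mac = 6.09044 yrs; D_mod = 6.09044/(1+0.044) = 5.83375 yrs.
ΔP/P ≈ -D_mod · Δy = -5.83375 × (-0.0045) = +0.026252 = +2.6252%.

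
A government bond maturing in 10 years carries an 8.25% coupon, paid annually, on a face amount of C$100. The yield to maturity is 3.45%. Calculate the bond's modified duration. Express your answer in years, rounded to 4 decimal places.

Periodic yield y = 0.0345. First find Macaulay duration:
  t   CF        PV=CF/(1+0.0345)^t    t·PV
  1         8.25         7.9749         7.9749
  2         8.25         7.7089        15.4178
  3         8.25         7.4518        22.3555
  4         8.25         7.2033        28.8132
  5         8.25         6.9631        34.8154
  6         8.25         6.7309        40.3852
  7         8.25         6.5064        45.5448
  8         8.25         6.2894        50.3153
  9         8.25         6.0797        54.7170
  10      108.25        77.1122       771.1218
  Σ                    140.0205     1,071.4608
P = 140.0205; Macaulay duration = 1,071.4608 / 140.0205 = 7.65217 years.
Modified duration = D_Mac / (1 + y) = 7.65217 / 1.0345 = 7.39698 years.

7.3970 years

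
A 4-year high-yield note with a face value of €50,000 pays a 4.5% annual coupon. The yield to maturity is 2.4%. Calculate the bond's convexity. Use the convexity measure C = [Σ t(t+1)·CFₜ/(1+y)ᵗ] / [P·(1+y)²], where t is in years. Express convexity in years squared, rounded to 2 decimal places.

With y = 0.024:
  t   CF        PV=CF/(1+0.024)^t    t·PV        t(t+1)·PV
  1     2,250.00     2,197.2656     2,197.2656       4,394.5312
  2     2,250.00     2,145.7672     4,291.5344      12,874.6033
  3     2,250.00     2,095.4758     6,286.4274      25,145.7095
  4    52,250.00    47,521.0982   190,084.3927     950,421.9634
  Σ                 53,959.6068   202,859.6201     992,836.8074
P = 53,959.6068.
Convexity = Σ t(t+1)·PV / [P·(1+y)²] = 992,836.8074 / (53,959.6068 × 1.048576) = 17.54725.

17.55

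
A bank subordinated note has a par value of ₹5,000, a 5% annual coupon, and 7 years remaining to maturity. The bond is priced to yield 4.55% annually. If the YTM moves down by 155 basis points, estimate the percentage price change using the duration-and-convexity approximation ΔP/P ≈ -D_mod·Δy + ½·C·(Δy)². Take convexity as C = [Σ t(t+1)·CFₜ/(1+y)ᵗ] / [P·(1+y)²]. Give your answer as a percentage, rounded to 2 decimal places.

+9.54%

With y = 0.0455:
  t   CF        PV=CF/(1+0.0455)^t    t·PV        t(t+1)·PV
  1       250.00       239.1200       239.1200         478.2401
  2       250.00       228.7136       457.4271       1,372.2814
  3       250.00       218.7600       656.2800       2,625.1199
  4       250.00       209.2396       836.9584       4,184.7918
  5       250.00       200.1335     1,000.6676       6,004.0054
  6       250.00       191.4237     1,148.5424       8,039.7969
  7     5,250.00     3,844.9531    26,914.6715     215,317.3719
  Σ                  5,132.3435    31,253.6670     238,021.6074
P = 5,132.3435; D_Mac = 6.08955 yrs; D_mod = 5.82453 yrs; C = 42.42800.
Duration effect: -5.82453 × (-0.0155) = +0.090280
Convexity effect: 0.5 × 42.42800 × (-0.0155)² = +0.0050967
ΔP/P ≈ +0.090280 + 0.0050967 = +0.095377 = +9.5377%.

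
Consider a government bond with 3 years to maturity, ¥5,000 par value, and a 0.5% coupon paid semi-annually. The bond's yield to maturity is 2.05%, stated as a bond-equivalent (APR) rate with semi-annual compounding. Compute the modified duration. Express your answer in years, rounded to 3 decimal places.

2.951 years

Periodic yield y = 0.01025. First find Macaulay duration:
  t   CF        PV=CF/(1+0.01025)^t    t·PV
  1        12.50        12.3732        12.3732
  2        12.50        12.2476        24.4953
  3        12.50        12.1234        36.3701
  4        12.50        12.0004        48.0015
  5        12.50        11.8786        59.3931
  6     5,012.50     4,714.9949    28,289.9696
  Σ                  4,775.6181    28,470.6027
P = 4,775.6181; Macaulay duration = 28,470.6027 / 4,775.6181 = 5.96166 half-year periods = 2.98083 years.
Modified duration = D_Mac / (1 + y) = 2.98083 / 1.01025 = 2.95059 years.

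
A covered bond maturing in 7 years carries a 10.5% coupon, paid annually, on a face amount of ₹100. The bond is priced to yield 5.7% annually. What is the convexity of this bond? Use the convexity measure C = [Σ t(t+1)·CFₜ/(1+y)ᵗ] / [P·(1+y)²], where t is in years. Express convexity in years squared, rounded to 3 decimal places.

With y = 0.057:
  t   CF        PV=CF/(1+0.057)^t    t·PV        t(t+1)·PV
  1        10.50         9.9338         9.9338          19.8675
  2        10.50         9.3981        18.7962          56.3885
  3        10.50         8.8913        26.6738         106.6954
  4        10.50         8.4118        33.6472         168.2362
  5        10.50         7.9582        39.7910         238.7457
  6        10.50         7.5290        45.1742         316.2195
  7       110.50        74.9613       524.7294       4,197.8353
  Σ                    127.0835       698.7456       5,103.9881
P = 127.0835.
Convexity = Σ t(t+1)·PV / [P·(1+y)²] = 5,103.9881 / (127.0835 × 1.117249) = 35.94765.

35.948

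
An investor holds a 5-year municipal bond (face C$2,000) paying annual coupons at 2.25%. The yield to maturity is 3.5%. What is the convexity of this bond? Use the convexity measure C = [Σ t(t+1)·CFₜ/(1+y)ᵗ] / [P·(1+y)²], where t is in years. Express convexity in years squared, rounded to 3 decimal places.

With y = 0.035:
  t   CF        PV=CF/(1+0.035)^t    t·PV        t(t+1)·PV
  1        45.00        43.4783        43.4783          86.9565
  2        45.00        42.0080        84.0160         252.0479
  3        45.00        40.5874       121.7623         487.0491
  4        45.00        39.2149       156.8596         784.2980
  5     2,045.00     1,721.8351     8,609.1756      51,655.0538
  Σ                  1,887.1237     9,015.2917      53,265.4053
P = 1,887.1237.
Convexity = Σ t(t+1)·PV / [P·(1+y)²] = 53,265.4053 / (1,887.1237 × 1.071225) = 26.34900.

26.349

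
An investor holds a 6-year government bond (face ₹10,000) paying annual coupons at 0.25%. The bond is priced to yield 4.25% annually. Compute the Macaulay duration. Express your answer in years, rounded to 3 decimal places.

Periodic yield y = 0.0425. Discount each cash flow and weight by its year:
  t   CF        PV=CF/(1+0.0425)^t    t·PV
  1        25.00        23.9808        23.9808
  2        25.00        23.0032        46.0064
  3        25.00        22.0654        66.1962
  4        25.00        21.1659        84.6634
  5        25.00        20.3030       101.5149
  6    10,025.00     7,809.5858    46,857.5147
  Σ                  7,920.1040    47,179.8763
Price P = Σ PV = 7,920.1040.
Macaulay duration = Σ(t·PV) / P = 47,179.8763 / 7,920.1040 = 5.95698 years.

5.957 years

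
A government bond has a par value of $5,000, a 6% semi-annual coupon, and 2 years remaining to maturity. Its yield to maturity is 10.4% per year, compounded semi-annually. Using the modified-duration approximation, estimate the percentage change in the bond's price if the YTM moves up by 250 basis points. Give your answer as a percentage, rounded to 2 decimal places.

-4.54%

Periodic yield y = 0.052. Modified duration first:
  t   CF        PV=CF/(1+0.052)^t    t·PV
  1       150.00       142.5856       142.5856
  2       150.00       135.5376       271.0752
  3       150.00       128.8380       386.5141
  4     5,150.00     4,204.7896    16,819.1584
  Σ                  4,611.7508    17,619.3332
P = 4,611.7508; D_Mac = 3.82053 half-year periods = 1.91027 yrs; D_mod = 1.91027/(1+0.052) = 1.81584 yrs.
ΔP/P ≈ -D_mod · Δy = -1.81584 × (+0.025) = -0.045396 = -4.5396%.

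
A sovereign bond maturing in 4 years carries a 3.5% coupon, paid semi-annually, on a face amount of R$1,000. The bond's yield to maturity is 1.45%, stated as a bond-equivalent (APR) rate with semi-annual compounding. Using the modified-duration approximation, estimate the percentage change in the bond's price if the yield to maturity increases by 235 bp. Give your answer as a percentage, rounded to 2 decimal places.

-8.81%

Periodic yield y = 0.00725. Modified duration first:
  t   CF        PV=CF/(1+0.00725)^t    t·PV
  1        17.50        17.3740        17.3740
  2        17.50        17.2490        34.4980
  3        17.50        17.1248        51.3745
  4        17.50        17.0016        68.0063
  5        17.50        16.8792        84.3960
  6        17.50        16.7577       100.5462
  7        17.50        16.6371       116.4596
  8     1,017.50       960.3647     7,682.9180
  Σ                  1,079.3881     8,155.5724
P = 1,079.3881; D_Mac = 7.55574 half-year periods = 3.77787 yrs; D_mod = 3.77787/(1+0.00725) = 3.75068 yrs.
ΔP/P ≈ -D_mod · Δy = -3.75068 × (+0.0235) = -0.088141 = -8.8141%.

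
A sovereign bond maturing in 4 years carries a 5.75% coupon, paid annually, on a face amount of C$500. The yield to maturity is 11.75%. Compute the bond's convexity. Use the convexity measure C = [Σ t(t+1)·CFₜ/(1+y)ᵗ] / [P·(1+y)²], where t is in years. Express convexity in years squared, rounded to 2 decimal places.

14.15

With y = 0.1175:
  t   CF        PV=CF/(1+0.1175)^t    t·PV        t(t+1)·PV
  1        28.75        25.7271        25.7271          51.4541
  2        28.75        23.0220        46.0440         138.1319
  3        28.75        20.6013        61.8040         247.2160
  4       528.75       339.0473     1,356.1891       6,780.9454
  Σ                    408.3977     1,489.7641       7,217.7474
P = 408.3977.
Convexity = Σ t(t+1)·PV / [P·(1+y)²] = 7,217.7474 / (408.3977 × 1.248806) = 14.15218.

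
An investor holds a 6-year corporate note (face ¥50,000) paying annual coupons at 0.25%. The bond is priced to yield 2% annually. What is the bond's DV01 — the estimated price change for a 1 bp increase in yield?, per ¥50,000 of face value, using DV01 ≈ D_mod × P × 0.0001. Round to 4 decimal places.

Periodic yield y = 0.02.
  t   CF        PV=CF/(1+0.02)^t    t·PV
  1       125.00       122.5490       122.5490
  2       125.00       120.1461       240.2922
  3       125.00       117.7903       353.3709
  4       125.00       115.4807       461.9227
  5       125.00       113.2164       566.0818
  6    50,125.00    44,509.5655   267,057.3932
  Σ                 45,098.7480   268,801.6098
P = 45,098.7480; D_Mac = 5.96029 yrs; D_mod = 5.84342 yrs.
DV01 ≈ 5.84342 × 45,098.7480 × 0.0001 = 26.353099.

¥26.3531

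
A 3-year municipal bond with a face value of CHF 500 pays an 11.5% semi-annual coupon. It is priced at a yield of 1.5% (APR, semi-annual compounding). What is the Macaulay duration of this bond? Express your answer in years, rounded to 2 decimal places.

Periodic yield y = 0.0075. Discount each cash flow and weight by its period:
  t   CF        PV=CF/(1+0.0075)^t    t·PV
  1        28.75        28.5360        28.5360
  2        28.75        28.3236        56.6471
  3        28.75        28.1127        84.3381
  4        28.75        27.9034       111.6137
  5        28.75        27.6957       138.4786
  6       528.75       505.5686     3,033.4113
  Σ                    646.1399     3,453.0248
Price P = Σ PV = 646.1399.
Macaulay duration = Σ(t·PV) / P = 3,453.0248 / 646.1399 = 5.34408 half-year periods.
In years: 5.34408 / 2 = 2.67204 years.

2.67 years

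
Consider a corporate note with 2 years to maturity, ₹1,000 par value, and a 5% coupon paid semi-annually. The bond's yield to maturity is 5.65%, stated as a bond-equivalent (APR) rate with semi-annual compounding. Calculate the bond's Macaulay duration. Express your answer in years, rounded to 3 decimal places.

Periodic yield y = 0.02825. Discount each cash flow and weight by its period:
  t   CF        PV=CF/(1+0.02825)^t    t·PV
  1        25.00        24.3132        24.3132
  2        25.00        23.6452        47.2904
  3        25.00        22.9956        68.9867
  4     1,025.00       916.9148     3,667.6593
  Σ                    987.8687     3,808.2494
Price P = Σ PV = 987.8687.
Macaulay duration = Σ(t·PV) / P = 3,808.2494 / 987.8687 = 3.85502 half-year periods.
In years: 3.85502 / 2 = 1.92751 years.

1.928 years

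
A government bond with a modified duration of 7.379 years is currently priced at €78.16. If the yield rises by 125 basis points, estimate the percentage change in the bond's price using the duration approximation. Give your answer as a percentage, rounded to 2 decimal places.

-9.22%

Duration approximation: ΔP/P ≈ -D_mod · Δy = -7.379 × (+0.0125) = -0.0922375.
As a percentage: -9.22375%.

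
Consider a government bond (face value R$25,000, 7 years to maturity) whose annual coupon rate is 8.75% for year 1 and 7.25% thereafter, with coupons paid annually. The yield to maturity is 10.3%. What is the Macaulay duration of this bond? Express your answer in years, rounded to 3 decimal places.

Periodic yield y = 0.103. Discount each cash flow and weight by its year:
  t   CF        PV=CF/(1+0.103)^t    t·PV
  1     2,187.50     1,983.2276     1,983.2276
  2     1,812.50     1,489.7966     2,979.5933
  3     1,812.50     1,350.6769     4,052.0308
  4     1,812.50     1,224.5484     4,898.1937
  5     1,812.50     1,110.1980     5,550.9902
  6     1,812.50     1,006.5259     6,039.1552
  7    26,812.50    13,499.2215    94,494.5503
  Σ                 21,664.1949   119,997.7410
Price P = Σ PV = 21,664.1949.
Macaulay duration = Σ(t·PV) / P = 119,997.7410 / 21,664.1949 = 5.53899 years.

5.539 years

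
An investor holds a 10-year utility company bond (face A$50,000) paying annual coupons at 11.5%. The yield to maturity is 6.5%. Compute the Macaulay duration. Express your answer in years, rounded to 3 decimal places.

6.950 years

Periodic yield y = 0.065. Discount each cash flow and weight by its year:
  t   CF        PV=CF/(1+0.065)^t    t·PV
  1     5,750.00     5,399.0610     5,399.0610
  2     5,750.00     5,069.5409    10,139.0818
  3     5,750.00     4,760.1323    14,280.3968
  4     5,750.00     4,469.6078    17,878.4311
  5     5,750.00     4,196.8148    20,984.0740
  6     5,750.00     3,940.6712    23,644.0271
  7     5,750.00     3,700.1607    25,901.1251
  8     5,750.00     3,474.3293    27,794.6346
  9     5,750.00     3,262.2811    29,360.5295
  10   55,750.00    29,699.4765   296,994.7648
  Σ                 67,972.0756   472,376.1260
Price P = Σ PV = 67,972.0756.
Macaulay duration = Σ(t·PV) / P = 472,376.1260 / 67,972.0756 = 6.94956 years.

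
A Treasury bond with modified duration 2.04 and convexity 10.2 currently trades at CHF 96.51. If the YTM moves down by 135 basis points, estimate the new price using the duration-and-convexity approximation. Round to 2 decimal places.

Duration effect: -D_mod·Δy = -2.04 × (-0.0135) = +0.027540
Convexity effect: ½·C·(Δy)² = 0.5 × 10.2 × (-0.0135)² = +0.000929475
ΔP/P ≈ +0.027540 + 0.000929475 = +0.028469475
New price ≈ 96.51 × (1 + 0.028469475) = 99.25758903225.

CHF 99.26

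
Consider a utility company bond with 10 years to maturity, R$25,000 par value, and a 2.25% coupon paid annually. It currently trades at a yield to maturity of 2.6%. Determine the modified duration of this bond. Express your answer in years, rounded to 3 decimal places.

Periodic yield y = 0.026. First find Macaulay duration:
  t   CF        PV=CF/(1+0.026)^t    t·PV
  1       562.50       548.2456       548.2456
  2       562.50       534.3525     1,068.7049
  3       562.50       520.8114     1,562.4341
  4       562.50       507.6134     2,030.4536
  5       562.50       494.7499     2,473.7495
  6       562.50       482.2124     2,893.2743
  7       562.50       469.9926     3,289.9481
  8       562.50       458.0824     3,664.6595
  9       562.50       446.4741     4,018.2670
  10   25,562.50    19,775.6022   197,756.0221
  Σ                 24,238.1365   219,305.7587
P = 24,238.1365; Macaulay duration = 219,305.7587 / 24,238.1365 = 9.04796 years.
Modified duration = D_Mac / (1 + y) = 9.04796 / 1.026 = 8.81868 years.

8.819 years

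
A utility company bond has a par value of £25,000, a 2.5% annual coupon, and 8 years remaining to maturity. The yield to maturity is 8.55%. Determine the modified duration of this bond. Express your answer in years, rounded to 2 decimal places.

6.60 years

Periodic yield y = 0.0855. First find Macaulay duration:
  t   CF        PV=CF/(1+0.0855)^t    t·PV
  1       625.00       575.7715       575.7715
  2       625.00       530.4206     1,060.8411
  3       625.00       488.6417     1,465.9251
  4       625.00       450.1536     1,800.6143
  5       625.00       414.6970     2,073.4849
  6       625.00       382.0332     2,292.1989
  7       625.00       351.9421     2,463.5947
  8    25,625.00    13,293.0688   106,344.5502
  Σ                 16,486.7284   118,076.9809
P = 16,486.7284; Macaulay duration = 118,076.9809 / 16,486.7284 = 7.16194 years.
Modified duration = D_Mac / (1 + y) = 7.16194 / 1.0855 = 6.59783 years.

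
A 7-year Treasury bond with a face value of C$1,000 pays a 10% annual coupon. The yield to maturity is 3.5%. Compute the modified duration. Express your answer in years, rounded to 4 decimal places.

Periodic yield y = 0.035. First find Macaulay duration:
  t   CF        PV=CF/(1+0.035)^t    t·PV
  1       100.00        96.6184        96.6184
  2       100.00        93.3511       186.7021
  3       100.00        90.1943       270.5828
  4       100.00        87.1442       348.5769
  5       100.00        84.1973       420.9866
  6       100.00        81.3501       488.1004
  7     1,100.00       864.5901     6,052.1304
  Σ                  1,397.4454     7,863.6976
P = 1,397.4454; Macaulay duration = 7,863.6976 / 1,397.4454 = 5.62720 years.
Modified duration = D_Mac / (1 + y) = 5.62720 / 1.035 = 5.43690 years.

5.4369 years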